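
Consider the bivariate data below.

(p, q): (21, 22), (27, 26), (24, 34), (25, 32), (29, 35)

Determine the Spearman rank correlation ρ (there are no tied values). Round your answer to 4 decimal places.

0.6000

Rank p: 1, 4, 2, 3, 5
Rank q: 1, 2, 4, 3, 5
d = rank(p) − rank(q): 0, 2, -2, 0, 0; Σd² = 8
ρ = 1 − 6Σd² / [n(n²−1)] = 1 − 6×8 / (5×24) = 1 − 48/120 ≈ 0.6000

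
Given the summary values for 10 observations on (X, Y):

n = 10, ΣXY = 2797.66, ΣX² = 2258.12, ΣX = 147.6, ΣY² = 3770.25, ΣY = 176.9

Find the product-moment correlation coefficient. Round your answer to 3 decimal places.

0.827

r = (nΣXY − ΣXΣY) / √[(nΣX² − (ΣX)²)(nΣY² − (ΣY)²)]
Numerator: 10×2797.66 − 147.6×176.9 = 1866.16
Denominator: √[(22581.2 − 21785.76)(37702.5 − 31293.61)] = √[795.44 × 6408.89] = 2257.8502
r = 1866.16 / 2257.8502 ≈ 0.827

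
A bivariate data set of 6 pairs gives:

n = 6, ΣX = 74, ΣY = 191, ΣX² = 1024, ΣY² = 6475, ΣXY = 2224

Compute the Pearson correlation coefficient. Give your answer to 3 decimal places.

-0.628

r = (nΣXY − ΣXΣY) / √[(nΣX² − (ΣX)²)(nΣY² − (ΣY)²)]
Numerator: 6×2224 − 74×191 = -790
Denominator: √[(6144 − 5476)(38850 − 36481)] = √[668 × 2369] = 1257.9714
r = -790 / 1257.9714 ≈ -0.628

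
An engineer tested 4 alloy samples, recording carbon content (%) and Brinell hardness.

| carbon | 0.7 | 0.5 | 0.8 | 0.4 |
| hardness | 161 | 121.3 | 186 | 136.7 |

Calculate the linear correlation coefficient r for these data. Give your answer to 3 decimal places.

0.891

n = 4, Σx = 2.4, Σy = 605, Σx² = 1.54, Σy² = 93917.58, Σxy = 376.83
nΣxy − ΣxΣy = 1507.32 − 1452 = 55.32
nΣx² − (Σx)² = 6.16 − 5.76 = 0.4; nΣy² − (Σy)² = 375670.32 − 366025 = 9645.32
r = 55.32 / √(0.4 × 9645.32) = 55.32 / 62.1138 ≈ 0.891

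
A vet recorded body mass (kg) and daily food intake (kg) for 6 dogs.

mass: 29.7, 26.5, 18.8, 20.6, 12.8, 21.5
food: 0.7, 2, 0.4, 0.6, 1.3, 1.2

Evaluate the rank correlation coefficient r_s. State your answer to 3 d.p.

Rank mass: 6, 5, 2, 3, 1, 4
Rank food: 3, 6, 1, 2, 5, 4
d = rank(mass) − rank(food): 3, -1, 1, 1, -4, 0; Σd² = 28
ρ = 1 − 6Σd² / [n(n²−1)] = 1 − 6×28 / (6×35) = 1 − 168/210 ≈ 0.200

0.200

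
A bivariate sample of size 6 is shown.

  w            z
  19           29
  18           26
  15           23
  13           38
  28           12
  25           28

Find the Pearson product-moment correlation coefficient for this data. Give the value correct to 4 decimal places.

-0.7070

n = 6, Σw = 118, Σz = 156, Σw² = 2488, Σz² = 4418, Σwz = 2894
nΣwz − ΣwΣz = 17364 − 18408 = -1044
nΣw² − (Σw)² = 14928 − 13924 = 1004; nΣz² − (Σz)² = 26508 − 24336 = 2172
r = -1044 / √(1004 × 2172) = -1044 / 1476.7153 ≈ -0.7070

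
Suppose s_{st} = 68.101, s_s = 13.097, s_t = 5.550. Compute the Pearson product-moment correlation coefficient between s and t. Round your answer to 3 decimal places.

0.937

r = Cov(s,t) / (s_s · s_t) = 68.101 / (13.097 × 5.550)
  = 68.101 / 72.6883 ≈ 0.937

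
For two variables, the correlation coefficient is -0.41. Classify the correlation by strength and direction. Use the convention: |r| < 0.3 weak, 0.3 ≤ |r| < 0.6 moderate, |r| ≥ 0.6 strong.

r = -0.41 < 0 so the relationship is negative.
|r| = 0.41, which falls in the moderate range.

moderate negative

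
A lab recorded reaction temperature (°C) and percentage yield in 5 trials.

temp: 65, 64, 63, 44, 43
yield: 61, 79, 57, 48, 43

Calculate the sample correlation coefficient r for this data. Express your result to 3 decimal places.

n = 5, Σx = 279, Σy = 288, Σx² = 16075, Σy² = 17364, Σxy = 16573
nΣxy − ΣxΣy = 82865 − 80352 = 2513
nΣx² − (Σx)² = 80375 − 77841 = 2534; nΣy² − (Σy)² = 86820 − 82944 = 3876
r = 2513 / √(2534 × 3876) = 2513 / 3133.9726 ≈ 0.802

0.802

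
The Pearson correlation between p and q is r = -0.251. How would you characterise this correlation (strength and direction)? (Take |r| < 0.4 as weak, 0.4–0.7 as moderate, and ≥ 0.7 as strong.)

r = -0.251 < 0 so the relationship is negative.
|r| = 0.251, which falls in the weak range.

weak negative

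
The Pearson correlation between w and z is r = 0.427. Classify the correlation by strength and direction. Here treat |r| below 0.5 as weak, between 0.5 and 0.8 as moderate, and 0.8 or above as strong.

weak positive

r = 0.427 > 0 so the relationship is positive.
|r| = 0.427, which falls in the weak range.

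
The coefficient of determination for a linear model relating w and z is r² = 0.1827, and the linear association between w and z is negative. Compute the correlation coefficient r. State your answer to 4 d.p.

-0.4274

|r| = √0.1827 = 0.4274
The association is negative, so r = −0.4274.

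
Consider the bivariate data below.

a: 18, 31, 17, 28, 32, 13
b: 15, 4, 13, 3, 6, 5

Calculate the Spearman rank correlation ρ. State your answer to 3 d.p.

-0.257

Rank a: 3, 5, 2, 4, 6, 1
Rank b: 6, 2, 5, 1, 4, 3
d = rank(a) − rank(b): -3, 3, -3, 3, 2, -2; Σd² = 44
ρ = 1 − 6Σd² / [n(n²−1)] = 1 − 6×44 / (6×35) = 1 − 264/210 ≈ -0.257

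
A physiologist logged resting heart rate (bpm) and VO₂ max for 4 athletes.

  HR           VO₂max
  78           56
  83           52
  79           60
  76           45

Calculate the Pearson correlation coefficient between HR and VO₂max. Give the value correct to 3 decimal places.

n = 4, Σx = 316, Σy = 213, Σx² = 24990, Σy² = 11465, Σxy = 16844
nΣxy − ΣxΣy = 67376 − 67308 = 68
nΣx² − (Σx)² = 99960 − 99856 = 104; nΣy² − (Σy)² = 45860 − 45369 = 491
r = 68 / √(104 × 491) = 68 / 225.9734 ≈ 0.301

0.301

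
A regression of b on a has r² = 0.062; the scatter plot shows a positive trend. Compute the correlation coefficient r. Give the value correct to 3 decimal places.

|r| = √0.062 = 0.249
The association is positive, so r = 0.249.

0.249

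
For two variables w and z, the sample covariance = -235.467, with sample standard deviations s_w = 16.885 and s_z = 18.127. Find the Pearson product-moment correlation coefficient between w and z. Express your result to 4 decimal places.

-0.7693

r = Cov(w,z) / (s_w · s_z) = -235.467 / (16.885 × 18.127)
  = -235.467 / 306.0744 ≈ -0.7693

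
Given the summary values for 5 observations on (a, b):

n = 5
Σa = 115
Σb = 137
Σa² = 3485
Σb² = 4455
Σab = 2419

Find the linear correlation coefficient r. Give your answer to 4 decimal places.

r = (nΣab − ΣaΣb) / √[(nΣa² − (Σa)²)(nΣb² − (Σb)²)]
Numerator: 5×2419 − 115×137 = -3660
Denominator: √[(17425 − 13225)(22275 − 18769)] = √[4200 × 3506] = 3837.3428
r = -3660 / 3837.3428 ≈ -0.9538

-0.9538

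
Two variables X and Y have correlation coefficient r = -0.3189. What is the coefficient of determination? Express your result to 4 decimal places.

0.1017

r² = (-0.3189)² = 0.1017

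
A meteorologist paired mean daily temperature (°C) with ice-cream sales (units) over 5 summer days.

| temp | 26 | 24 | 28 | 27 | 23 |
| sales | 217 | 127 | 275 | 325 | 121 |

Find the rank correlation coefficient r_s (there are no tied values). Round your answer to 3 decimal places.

Rank temp: 3, 2, 5, 4, 1
Rank sales: 3, 2, 4, 5, 1
d = rank(temp) − rank(sales): 0, 0, 1, -1, 0; Σd² = 2
ρ = 1 − 6Σd² / [n(n²−1)] = 1 − 6×2 / (5×24) = 1 − 12/120 ≈ 0.900

0.900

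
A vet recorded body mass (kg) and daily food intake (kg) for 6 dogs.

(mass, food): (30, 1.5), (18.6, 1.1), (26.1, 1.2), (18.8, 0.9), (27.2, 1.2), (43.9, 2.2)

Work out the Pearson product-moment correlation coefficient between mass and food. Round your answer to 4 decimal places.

n = 6, Σx = 164.6, Σy = 8.1, Σx² = 4947.66, Σy² = 11.99, Σxy = 242.92
nΣxy − ΣxΣy = 1457.52 − 1333.26 = 124.26
nΣx² − (Σx)² = 29685.96 − 27093.16 = 2592.8; nΣy² − (Σy)² = 71.94 − 65.61 = 6.33
r = 124.26 / √(2592.8 × 6.33) = 124.26 / 128.1110 ≈ 0.9699

0.9699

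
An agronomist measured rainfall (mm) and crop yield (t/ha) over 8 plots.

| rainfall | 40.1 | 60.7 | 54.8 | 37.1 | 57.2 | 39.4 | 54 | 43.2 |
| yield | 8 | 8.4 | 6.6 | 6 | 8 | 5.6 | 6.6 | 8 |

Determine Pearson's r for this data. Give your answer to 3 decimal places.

n = 8, Σx = 386.5, Σy = 57.2, Σx² = 19278.39, Σy² = 417.04, Σxy = 2795.2
nΣxy − ΣxΣy = 22361.6 − 22107.8 = 253.8
nΣx² − (Σx)² = 154227.12 − 149382.25 = 4844.87; nΣy² − (Σy)² = 3336.32 − 3271.84 = 64.48
r = 253.8 / √(4844.87 × 64.48) = 253.8 / 558.9251 ≈ 0.454

0.454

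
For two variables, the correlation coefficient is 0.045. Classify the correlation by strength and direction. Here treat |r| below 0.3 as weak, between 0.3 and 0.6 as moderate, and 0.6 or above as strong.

r = 0.045 > 0 so the relationship is positive.
|r| = 0.045, which falls in the weak range.

weak positive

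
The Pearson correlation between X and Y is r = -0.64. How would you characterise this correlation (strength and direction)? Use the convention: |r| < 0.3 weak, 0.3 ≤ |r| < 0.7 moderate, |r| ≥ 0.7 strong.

r = -0.64 < 0 so the relationship is negative.
|r| = 0.64, which falls in the moderate range.

moderate negative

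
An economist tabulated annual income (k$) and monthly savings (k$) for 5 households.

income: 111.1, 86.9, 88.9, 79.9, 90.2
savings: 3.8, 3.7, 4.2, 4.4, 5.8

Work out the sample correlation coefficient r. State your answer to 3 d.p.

-0.249

n = 5, Σx = 457, Σy = 21.9, Σx² = 42318.08, Σy² = 98.77, Σxy = 1991.81
nΣxy − ΣxΣy = 9959.05 − 10008.3 = -49.25
nΣx² − (Σx)² = 211590.4 − 208849 = 2741.4; nΣy² − (Σy)² = 493.85 − 479.61 = 14.24
r = -49.25 / √(2741.4 × 14.24) = -49.25 / 197.5792 ≈ -0.249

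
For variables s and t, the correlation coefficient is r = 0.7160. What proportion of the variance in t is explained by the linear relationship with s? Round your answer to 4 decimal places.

0.5127

r² = (0.7160)² = 0.5127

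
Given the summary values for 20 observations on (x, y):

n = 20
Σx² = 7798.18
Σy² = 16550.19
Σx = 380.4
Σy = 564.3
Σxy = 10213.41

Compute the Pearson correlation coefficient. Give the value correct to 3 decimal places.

-0.874

r = (nΣxy − ΣxΣy) / √[(nΣx² − (Σx)²)(nΣy² − (Σy)²)]
Numerator: 20×10213.41 − 380.4×564.3 = -10391.52
Denominator: √[(155963.6 − 144704.16)(331003.8 − 318434.49)] = √[11259.44 × 12569.31] = 11896.3604
r = -10391.52 / 11896.3604 ≈ -0.874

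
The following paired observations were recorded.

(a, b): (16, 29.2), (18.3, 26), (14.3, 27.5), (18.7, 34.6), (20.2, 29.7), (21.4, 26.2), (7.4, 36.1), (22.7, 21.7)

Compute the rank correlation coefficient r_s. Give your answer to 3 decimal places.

-0.548

Rank a: 3, 4, 2, 5, 6, 7, 1, 8
Rank b: 5, 2, 4, 7, 6, 3, 8, 1
d = rank(a) − rank(b): -2, 2, -2, -2, 0, 4, -7, 7; Σd² = 130
ρ = 1 − 6Σd² / [n(n²−1)] = 1 − 6×130 / (8×63) = 1 − 780/504 ≈ -0.548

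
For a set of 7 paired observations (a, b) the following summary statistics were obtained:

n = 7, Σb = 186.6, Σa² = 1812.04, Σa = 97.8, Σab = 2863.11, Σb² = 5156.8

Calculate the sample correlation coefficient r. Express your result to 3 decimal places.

0.898

r = (nΣab − ΣaΣb) / √[(nΣa² − (Σa)²)(nΣb² − (Σb)²)]
Numerator: 7×2863.11 − 97.8×186.6 = 1792.29
Denominator: √[(12684.28 − 9564.84)(36097.6 − 34819.56)] = √[3119.44 × 1278.04] = 1996.6895
r = 1792.29 / 1996.6895 ≈ 0.898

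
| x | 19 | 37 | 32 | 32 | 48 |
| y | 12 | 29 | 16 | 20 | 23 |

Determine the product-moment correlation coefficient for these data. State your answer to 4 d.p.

0.7226

n = 5, Σx = 168, Σy = 100, Σx² = 6082, Σy² = 2170, Σxy = 3557
nΣxy − ΣxΣy = 17785 − 16800 = 985
nΣx² − (Σx)² = 30410 − 28224 = 2186; nΣy² − (Σy)² = 10850 − 10000 = 850
r = 985 / √(2186 × 850) = 985 / 1363.1214 ≈ 0.7226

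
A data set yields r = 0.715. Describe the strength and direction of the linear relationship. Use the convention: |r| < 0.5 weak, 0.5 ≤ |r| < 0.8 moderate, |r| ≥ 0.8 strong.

r = 0.715 > 0 so the relationship is positive.
|r| = 0.715, which falls in the moderate range.

moderate positive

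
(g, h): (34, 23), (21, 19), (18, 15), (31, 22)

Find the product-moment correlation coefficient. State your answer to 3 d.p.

n = 4, Σg = 104, Σh = 79, Σg² = 2882, Σh² = 1599, Σgh = 2133
nΣgh − ΣgΣh = 8532 − 8216 = 316
nΣg² − (Σg)² = 11528 − 10816 = 712; nΣh² − (Σh)² = 6396 − 6241 = 155
r = 316 / √(712 × 155) = 316 / 332.2048 ≈ 0.951

0.951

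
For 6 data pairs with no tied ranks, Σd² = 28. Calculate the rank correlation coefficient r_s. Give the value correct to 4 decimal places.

0.2000

ρ = 1 − 6Σd² / [n(n²−1)] = 1 − 6×28 / (6×35)
  = 1 − 168/210 = 1 − 0.80000 ≈ 0.2000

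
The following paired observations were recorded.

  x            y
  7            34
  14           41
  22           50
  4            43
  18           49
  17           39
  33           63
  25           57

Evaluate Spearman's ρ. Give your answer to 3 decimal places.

Rank x: 2, 3, 6, 1, 5, 4, 8, 7
Rank y: 1, 3, 6, 4, 5, 2, 8, 7
d = rank(x) − rank(y): 1, 0, 0, -3, 0, 2, 0, 0; Σd² = 14
ρ = 1 − 6Σd² / [n(n²−1)] = 1 − 6×14 / (8×63) = 1 − 84/504 ≈ 0.833

0.833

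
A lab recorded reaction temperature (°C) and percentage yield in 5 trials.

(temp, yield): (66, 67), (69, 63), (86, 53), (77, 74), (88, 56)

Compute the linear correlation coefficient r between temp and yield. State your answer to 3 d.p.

n = 5, Σx = 386, Σy = 313, Σx² = 30186, Σy² = 19879, Σxy = 23953
nΣxy − ΣxΣy = 119765 − 120818 = -1053
nΣx² − (Σx)² = 150930 − 148996 = 1934; nΣy² − (Σy)² = 99395 − 97969 = 1426
r = -1053 / √(1934 × 1426) = -1053 / 1660.6878 ≈ -0.634

-0.634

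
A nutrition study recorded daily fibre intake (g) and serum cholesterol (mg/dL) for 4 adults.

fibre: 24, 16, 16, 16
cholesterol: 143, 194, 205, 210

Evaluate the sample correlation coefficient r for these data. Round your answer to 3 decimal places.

-0.976

n = 4, Σx = 72, Σy = 752, Σx² = 1344, Σy² = 144210, Σxy = 13176
nΣxy − ΣxΣy = 52704 − 54144 = -1440
nΣx² − (Σx)² = 5376 − 5184 = 192; nΣy² − (Σy)² = 576840 − 565504 = 11336
r = -1440 / √(192 × 11336) = -1440 / 1475.3006 ≈ -0.976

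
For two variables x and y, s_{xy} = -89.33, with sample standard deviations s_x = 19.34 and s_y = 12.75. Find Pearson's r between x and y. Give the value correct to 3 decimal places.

-0.362

r = Cov(x,y) / (s_x · s_y) = -89.33 / (19.34 × 12.75)
  = -89.33 / 246.5850 ≈ -0.362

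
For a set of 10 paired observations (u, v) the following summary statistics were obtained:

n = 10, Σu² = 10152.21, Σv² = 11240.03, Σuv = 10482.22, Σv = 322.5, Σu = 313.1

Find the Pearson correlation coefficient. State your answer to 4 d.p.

0.7108

r = (nΣuv − ΣuΣv) / √[(nΣu² − (Σu)²)(nΣv² − (Σv)²)]
Numerator: 10×10482.22 − 313.1×322.5 = 3847.45
Denominator: √[(101522.1 − 98031.61)(112400.3 − 104006.25)] = √[3490.49 × 8394.05] = 5412.8872
r = 3847.45 / 5412.8872 ≈ 0.7108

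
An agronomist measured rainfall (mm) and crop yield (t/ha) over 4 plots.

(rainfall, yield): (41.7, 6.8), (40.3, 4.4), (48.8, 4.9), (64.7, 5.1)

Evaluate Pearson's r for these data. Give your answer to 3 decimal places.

-0.177

n = 4, Σx = 195.5, Σy = 21.2, Σx² = 9930.51, Σy² = 115.62, Σxy = 1029.97
nΣxy − ΣxΣy = 4119.88 − 4144.6 = -24.72
nΣx² − (Σx)² = 39722.04 − 38220.25 = 1501.79; nΣy² − (Σy)² = 462.48 − 449.44 = 13.04
r = -24.72 / √(1501.79 × 13.04) = -24.72 / 139.9405 ≈ -0.177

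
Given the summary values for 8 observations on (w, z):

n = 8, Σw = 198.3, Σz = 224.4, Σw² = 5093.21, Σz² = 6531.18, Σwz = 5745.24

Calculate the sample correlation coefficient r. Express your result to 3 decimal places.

r = (nΣwz − ΣwΣz) / √[(nΣw² − (Σw)²)(nΣz² − (Σz)²)]
Numerator: 8×5745.24 − 198.3×224.4 = 1463.4
Denominator: √[(40745.68 − 39322.89)(52249.44 − 50355.36)] = √[1422.79 × 1894.08] = 1641.6084
r = 1463.4 / 1641.6084 ≈ 0.891

0.891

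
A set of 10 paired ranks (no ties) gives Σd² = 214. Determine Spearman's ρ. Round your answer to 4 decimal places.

-0.2970

ρ = 1 − 6Σd² / [n(n²−1)] = 1 − 6×214 / (10×99)
  = 1 − 1284/990 = 1 − 1.29697 ≈ -0.2970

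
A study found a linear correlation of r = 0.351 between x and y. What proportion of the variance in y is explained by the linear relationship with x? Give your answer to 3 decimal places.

0.123

r² = (0.351)² = 0.123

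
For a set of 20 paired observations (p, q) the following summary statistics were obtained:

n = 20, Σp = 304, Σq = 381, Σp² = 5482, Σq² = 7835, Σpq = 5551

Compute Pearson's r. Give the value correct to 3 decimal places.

r = (nΣpq − ΣpΣq) / √[(nΣp² − (Σp)²)(nΣq² − (Σq)²)]
Numerator: 20×5551 − 304×381 = -4804
Denominator: √[(109640 − 92416)(156700 − 145161)] = √[17224 × 11539] = 14097.7919
r = -4804 / 14097.7919 ≈ -0.341

-0.341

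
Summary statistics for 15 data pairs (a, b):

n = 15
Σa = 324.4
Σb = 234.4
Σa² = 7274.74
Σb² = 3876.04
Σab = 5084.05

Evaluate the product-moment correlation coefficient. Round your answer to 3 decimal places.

0.063

r = (nΣab − ΣaΣb) / √[(nΣa² − (Σa)²)(nΣb² − (Σb)²)]
Numerator: 15×5084.05 − 324.4×234.4 = 221.39
Denominator: √[(109121.1 − 105235.36)(58140.6 − 54943.36)] = √[3885.74 × 3197.24] = 3524.7189
r = 221.39 / 3524.7189 ≈ 0.063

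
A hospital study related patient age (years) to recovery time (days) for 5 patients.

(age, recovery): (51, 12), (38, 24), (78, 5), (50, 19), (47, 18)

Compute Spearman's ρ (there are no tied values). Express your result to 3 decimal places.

Rank age: 4, 1, 5, 3, 2
Rank recovery: 2, 5, 1, 4, 3
d = rank(age) − rank(recovery): 2, -4, 4, -1, -1; Σd² = 38
ρ = 1 − 6Σd² / [n(n²−1)] = 1 − 6×38 / (5×24) = 1 − 228/120 ≈ -0.900

-0.900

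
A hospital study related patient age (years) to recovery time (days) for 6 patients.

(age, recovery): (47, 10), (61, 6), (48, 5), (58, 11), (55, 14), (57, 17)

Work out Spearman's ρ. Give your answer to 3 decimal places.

0.143

Rank age: 1, 6, 2, 5, 3, 4
Rank recovery: 3, 2, 1, 4, 5, 6
d = rank(age) − rank(recovery): -2, 4, 1, 1, -2, -2; Σd² = 30
ρ = 1 − 6Σd² / [n(n²−1)] = 1 − 6×30 / (6×35) = 1 − 180/210 ≈ 0.143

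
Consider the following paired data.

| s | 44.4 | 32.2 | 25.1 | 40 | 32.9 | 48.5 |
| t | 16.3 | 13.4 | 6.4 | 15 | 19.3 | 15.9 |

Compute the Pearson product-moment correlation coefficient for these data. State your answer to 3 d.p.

n = 6, Σs = 223.1, Σt = 86.3, Σs² = 8672.87, Σt² = 1336.51, Σst = 3321.96
nΣst − ΣsΣt = 19931.76 − 19253.53 = 678.23
nΣs² − (Σs)² = 52037.22 − 49773.61 = 2263.61; nΣt² − (Σt)² = 8019.06 − 7447.69 = 571.37
r = 678.23 / √(2263.61 × 571.37) = 678.23 / 1137.2594 ≈ 0.596

0.596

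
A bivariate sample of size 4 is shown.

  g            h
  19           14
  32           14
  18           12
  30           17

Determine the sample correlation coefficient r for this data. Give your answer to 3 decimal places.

0.650

n = 4, Σg = 99, Σh = 57, Σg² = 2609, Σh² = 825, Σgh = 1440
nΣgh − ΣgΣh = 5760 − 5643 = 117
nΣg² − (Σg)² = 10436 − 9801 = 635; nΣh² − (Σh)² = 3300 − 3249 = 51
r = 117 / √(635 × 51) = 117 / 179.9583 ≈ 0.650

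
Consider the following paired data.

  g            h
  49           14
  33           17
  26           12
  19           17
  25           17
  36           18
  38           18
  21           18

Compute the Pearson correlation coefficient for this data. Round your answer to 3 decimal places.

-0.179

n = 8, Σg = 247, Σh = 131, Σg² = 8333, Σh² = 2179, Σgh = 4017
nΣgh − ΣgΣh = 32136 − 32357 = -221
nΣg² − (Σg)² = 66664 − 61009 = 5655; nΣh² − (Σh)² = 17432 − 17161 = 271
r = -221 / √(5655 × 271) = -221 / 1237.9439 ≈ -0.179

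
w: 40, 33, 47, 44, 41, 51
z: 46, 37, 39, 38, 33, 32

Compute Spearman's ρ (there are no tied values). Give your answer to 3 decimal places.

Rank w: 2, 1, 5, 4, 3, 6
Rank z: 6, 3, 5, 4, 2, 1
d = rank(w) − rank(z): -4, -2, 0, 0, 1, 5; Σd² = 46
ρ = 1 − 6Σd² / [n(n²−1)] = 1 − 6×46 / (6×35) = 1 − 276/210 ≈ -0.314

-0.314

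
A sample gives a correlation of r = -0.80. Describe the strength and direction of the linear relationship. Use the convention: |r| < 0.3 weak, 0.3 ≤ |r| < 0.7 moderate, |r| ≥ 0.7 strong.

strong negative

r = -0.80 < 0 so the relationship is negative.
|r| = 0.80, which falls in the strong range.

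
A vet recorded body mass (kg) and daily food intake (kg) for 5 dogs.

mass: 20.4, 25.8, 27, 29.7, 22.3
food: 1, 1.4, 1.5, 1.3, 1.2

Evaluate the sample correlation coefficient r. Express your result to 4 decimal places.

0.7468

n = 5, Σx = 125.2, Σy = 6.4, Σx² = 3190.18, Σy² = 8.34, Σxy = 162.39
nΣxy − ΣxΣy = 811.95 − 801.28 = 10.67
nΣx² − (Σx)² = 15950.9 − 15675.04 = 275.86; nΣy² − (Σy)² = 41.7 − 40.96 = 0.74
r = 10.67 / √(275.86 × 0.74) = 10.67 / 14.2876 ≈ 0.7468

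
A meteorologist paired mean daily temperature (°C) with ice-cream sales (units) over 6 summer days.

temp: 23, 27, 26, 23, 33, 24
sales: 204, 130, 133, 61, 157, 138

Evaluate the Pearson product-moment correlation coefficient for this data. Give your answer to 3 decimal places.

0.180

n = 6, Σx = 156, Σy = 823, Σx² = 4128, Σy² = 123619, Σxy = 21556
nΣxy − ΣxΣy = 129336 − 128388 = 948
nΣx² − (Σx)² = 24768 − 24336 = 432; nΣy² − (Σy)² = 741714 − 677329 = 64385
r = 948 / √(432 × 64385) = 948 / 5273.9283 ≈ 0.180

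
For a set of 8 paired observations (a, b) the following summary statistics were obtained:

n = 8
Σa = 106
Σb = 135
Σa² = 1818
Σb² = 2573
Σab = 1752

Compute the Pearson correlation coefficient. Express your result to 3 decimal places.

r = (nΣab − ΣaΣb) / √[(nΣa² − (Σa)²)(nΣb² − (Σb)²)]
Numerator: 8×1752 − 106×135 = -294
Denominator: √[(14544 − 11236)(20584 − 18225)] = √[3308 × 2359] = 2793.4874
r = -294 / 2793.4874 ≈ -0.105

-0.105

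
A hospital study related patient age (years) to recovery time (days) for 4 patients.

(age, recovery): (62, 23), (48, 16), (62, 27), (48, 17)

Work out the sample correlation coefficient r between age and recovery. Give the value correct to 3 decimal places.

n = 4, Σx = 220, Σy = 83, Σx² = 12296, Σy² = 1803, Σxy = 4684
nΣxy − ΣxΣy = 18736 − 18260 = 476
nΣx² − (Σx)² = 49184 − 48400 = 784; nΣy² − (Σy)² = 7212 − 6889 = 323
r = 476 / √(784 × 323) = 476 / 503.2216 ≈ 0.946

0.946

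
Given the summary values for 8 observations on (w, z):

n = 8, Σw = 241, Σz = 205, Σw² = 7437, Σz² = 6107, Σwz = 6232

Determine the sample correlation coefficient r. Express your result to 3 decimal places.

0.145

r = (nΣwz − ΣwΣz) / √[(nΣw² − (Σw)²)(nΣz² − (Σz)²)]
Numerator: 8×6232 − 241×205 = 451
Denominator: √[(59496 − 58081)(48856 − 42025)] = √[1415 × 6831] = 3108.9974
r = 451 / 3108.9974 ≈ 0.145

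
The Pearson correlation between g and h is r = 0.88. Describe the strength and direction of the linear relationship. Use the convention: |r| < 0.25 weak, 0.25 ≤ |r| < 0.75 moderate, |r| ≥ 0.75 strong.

strong positive

r = 0.88 > 0 so the relationship is positive.
|r| = 0.88, which falls in the strong range.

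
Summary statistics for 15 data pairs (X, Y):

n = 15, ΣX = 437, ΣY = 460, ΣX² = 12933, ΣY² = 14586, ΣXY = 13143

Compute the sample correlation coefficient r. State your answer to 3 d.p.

r = (nΣXY − ΣXΣY) / √[(nΣX² − (ΣX)²)(nΣY² − (ΣY)²)]
Numerator: 15×13143 − 437×460 = -3875
Denominator: √[(193995 − 190969)(218790 − 211600)] = √[3026 × 7190] = 4664.4335
r = -3875 / 4664.4335 ≈ -0.831

-0.831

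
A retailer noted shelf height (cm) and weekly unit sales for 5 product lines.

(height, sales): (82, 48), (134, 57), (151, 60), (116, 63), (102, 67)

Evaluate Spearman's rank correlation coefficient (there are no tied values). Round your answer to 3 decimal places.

0.100

Rank height: 1, 4, 5, 3, 2
Rank sales: 1, 2, 3, 4, 5
d = rank(height) − rank(sales): 0, 2, 2, -1, -3; Σd² = 18
ρ = 1 − 6Σd² / [n(n²−1)] = 1 − 6×18 / (5×24) = 1 − 108/120 ≈ 0.100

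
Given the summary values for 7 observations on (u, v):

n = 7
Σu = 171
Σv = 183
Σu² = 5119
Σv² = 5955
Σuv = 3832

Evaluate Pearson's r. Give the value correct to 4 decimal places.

-0.6080

r = (nΣuv − ΣuΣv) / √[(nΣu² − (Σu)²)(nΣv² − (Σv)²)]
Numerator: 7×3832 − 171×183 = -4469
Denominator: √[(35833 − 29241)(41685 − 33489)] = √[6592 × 8196] = 7350.3763
r = -4469 / 7350.3763 ≈ -0.6080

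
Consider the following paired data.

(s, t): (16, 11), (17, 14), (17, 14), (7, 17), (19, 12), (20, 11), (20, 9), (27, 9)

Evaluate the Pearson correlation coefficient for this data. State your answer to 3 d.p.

-0.858

n = 8, Σs = 143, Σt = 97, Σs² = 2773, Σt² = 1229, Σst = 1642
nΣst − ΣsΣt = 13136 − 13871 = -735
nΣs² − (Σs)² = 22184 − 20449 = 1735; nΣt² − (Σt)² = 9832 − 9409 = 423
r = -735 / √(1735 × 423) = -735 / 856.6826 ≈ -0.858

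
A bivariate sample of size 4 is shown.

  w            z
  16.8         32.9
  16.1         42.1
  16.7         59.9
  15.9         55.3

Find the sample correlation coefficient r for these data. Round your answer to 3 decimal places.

-0.268

n = 4, Σw = 65.5, Σz = 190.2, Σw² = 1073.15, Σz² = 9500.92, Σwz = 3110.13
nΣwz − ΣwΣz = 12440.52 − 12458.1 = -17.58
nΣw² − (Σw)² = 4292.6 − 4290.25 = 2.35; nΣz² − (Σz)² = 38003.68 − 36176.04 = 1827.64
r = -17.58 / √(2.35 × 1827.64) = -17.58 / 65.5359 ≈ -0.268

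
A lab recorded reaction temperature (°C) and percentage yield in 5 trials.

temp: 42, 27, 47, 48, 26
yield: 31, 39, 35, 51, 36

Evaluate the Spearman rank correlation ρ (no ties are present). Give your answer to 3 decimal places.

0.200

Rank temp: 3, 2, 4, 5, 1
Rank yield: 1, 4, 2, 5, 3
d = rank(temp) − rank(yield): 2, -2, 2, 0, -2; Σd² = 16
ρ = 1 − 6Σd² / [n(n²−1)] = 1 − 6×16 / (5×24) = 1 − 96/120 ≈ 0.200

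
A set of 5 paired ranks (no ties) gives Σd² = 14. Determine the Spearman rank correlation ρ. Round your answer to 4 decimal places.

ρ = 1 − 6Σd² / [n(n²−1)] = 1 − 6×14 / (5×24)
  = 1 − 84/120 = 1 − 0.70000 ≈ 0.3000

0.3000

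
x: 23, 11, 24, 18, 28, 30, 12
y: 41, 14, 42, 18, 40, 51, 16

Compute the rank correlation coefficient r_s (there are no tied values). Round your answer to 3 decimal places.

0.893

Rank x: 4, 1, 5, 3, 6, 7, 2
Rank y: 5, 1, 6, 3, 4, 7, 2
d = rank(x) − rank(y): -1, 0, -1, 0, 2, 0, 0; Σd² = 6
ρ = 1 − 6Σd² / [n(n²−1)] = 1 − 6×6 / (7×48) = 1 − 36/336 ≈ 0.893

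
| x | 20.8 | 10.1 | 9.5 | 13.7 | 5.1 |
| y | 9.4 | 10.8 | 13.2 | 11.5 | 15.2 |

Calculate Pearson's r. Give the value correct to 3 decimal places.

n = 5, Σx = 59.2, Σy = 60.1, Σx² = 838.6, Σy² = 742.53, Σxy = 665.07
nΣxy − ΣxΣy = 3325.35 − 3557.92 = -232.57
nΣx² − (Σx)² = 4193 − 3504.64 = 688.36; nΣy² − (Σy)² = 3712.65 − 3612.01 = 100.64
r = -232.57 / √(688.36 × 100.64) = -232.57 / 263.2044 ≈ -0.884

-0.884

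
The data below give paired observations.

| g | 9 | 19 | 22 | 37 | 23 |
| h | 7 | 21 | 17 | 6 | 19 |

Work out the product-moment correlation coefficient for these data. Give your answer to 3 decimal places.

n = 5, Σg = 110, Σh = 70, Σg² = 2824, Σh² = 1176, Σgh = 1495
nΣgh − ΣgΣh = 7475 − 7700 = -225
nΣg² − (Σg)² = 14120 − 12100 = 2020; nΣh² − (Σh)² = 5880 − 4900 = 980
r = -225 / √(2020 × 980) = -225 / 1406.9826 ≈ -0.160

-0.160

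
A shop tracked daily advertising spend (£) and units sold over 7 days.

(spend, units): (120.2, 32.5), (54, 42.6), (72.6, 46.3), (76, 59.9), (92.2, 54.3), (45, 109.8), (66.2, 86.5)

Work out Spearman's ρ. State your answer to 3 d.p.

-0.536

Rank spend: 7, 2, 4, 5, 6, 1, 3
Rank units: 1, 2, 3, 5, 4, 7, 6
d = rank(spend) − rank(units): 6, 0, 1, 0, 2, -6, -3; Σd² = 86
ρ = 1 − 6Σd² / [n(n²−1)] = 1 − 6×86 / (7×48) = 1 − 516/336 ≈ -0.536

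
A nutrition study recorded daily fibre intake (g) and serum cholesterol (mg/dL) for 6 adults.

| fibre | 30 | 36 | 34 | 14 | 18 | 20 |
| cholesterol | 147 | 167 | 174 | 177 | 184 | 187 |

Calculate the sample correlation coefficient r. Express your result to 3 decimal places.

n = 6, Σx = 152, Σy = 1036, Σx² = 4272, Σy² = 179928, Σxy = 25868
nΣxy − ΣxΣy = 155208 − 157472 = -2264
nΣx² − (Σx)² = 25632 − 23104 = 2528; nΣy² − (Σy)² = 1079568 − 1073296 = 6272
r = -2264 / √(2528 × 6272) = -2264 / 3981.9111 ≈ -0.569

-0.569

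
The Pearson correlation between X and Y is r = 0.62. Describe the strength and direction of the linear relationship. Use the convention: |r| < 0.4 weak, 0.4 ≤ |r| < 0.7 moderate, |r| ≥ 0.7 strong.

r = 0.62 > 0 so the relationship is positive.
|r| = 0.62, which falls in the moderate range.

moderate positive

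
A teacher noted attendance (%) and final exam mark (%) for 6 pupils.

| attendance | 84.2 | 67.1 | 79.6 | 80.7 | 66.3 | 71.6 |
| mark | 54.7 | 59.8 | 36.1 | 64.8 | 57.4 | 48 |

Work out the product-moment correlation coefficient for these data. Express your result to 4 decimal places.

n = 6, Σx = 449.5, Σy = 320.8, Σx² = 33962.95, Σy² = 17669.14, Σxy = 23963.66
nΣxy − ΣxΣy = 143781.96 − 144199.6 = -417.64
nΣx² − (Σx)² = 203777.7 − 202050.25 = 1727.45; nΣy² − (Σy)² = 106014.84 − 102912.64 = 3102.2
r = -417.64 / √(1727.45 × 3102.2) = -417.64 / 2314.9288 ≈ -0.1804

-0.1804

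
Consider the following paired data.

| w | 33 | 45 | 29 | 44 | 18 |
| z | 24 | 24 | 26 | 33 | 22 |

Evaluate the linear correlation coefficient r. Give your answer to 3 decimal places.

0.595

n = 5, Σw = 169, Σz = 129, Σw² = 6215, Σz² = 3401, Σwz = 4474
nΣwz − ΣwΣz = 22370 − 21801 = 569
nΣw² − (Σw)² = 31075 − 28561 = 2514; nΣz² − (Σz)² = 17005 − 16641 = 364
r = 569 / √(2514 × 364) = 569 / 956.6065 ≈ 0.595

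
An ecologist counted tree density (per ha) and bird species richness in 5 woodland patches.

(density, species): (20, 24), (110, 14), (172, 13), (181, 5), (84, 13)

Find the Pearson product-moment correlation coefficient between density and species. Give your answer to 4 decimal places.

n = 5, Σx = 567, Σy = 69, Σx² = 81901, Σy² = 1135, Σxy = 6253
nΣxy − ΣxΣy = 31265 − 39123 = -7858
nΣx² − (Σx)² = 409505 − 321489 = 88016; nΣy² − (Σy)² = 5675 − 4761 = 914
r = -7858 / √(88016 × 914) = -7858 / 8969.2042 ≈ -0.8761

-0.8761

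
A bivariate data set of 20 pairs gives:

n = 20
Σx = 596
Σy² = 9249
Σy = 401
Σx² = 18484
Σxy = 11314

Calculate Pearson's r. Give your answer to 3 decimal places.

-0.680

r = (nΣxy − ΣxΣy) / √[(nΣx² − (Σx)²)(nΣy² − (Σy)²)]
Numerator: 20×11314 − 596×401 = -12716
Denominator: √[(369680 − 355216)(184980 − 160801)] = √[14464 × 24179] = 18700.9373
r = -12716 / 18700.9373 ≈ -0.680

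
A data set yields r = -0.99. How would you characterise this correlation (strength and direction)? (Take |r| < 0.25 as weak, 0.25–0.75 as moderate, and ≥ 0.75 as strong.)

r = -0.99 < 0 so the relationship is negative.
|r| = 0.99, which falls in the strong range.

strong negative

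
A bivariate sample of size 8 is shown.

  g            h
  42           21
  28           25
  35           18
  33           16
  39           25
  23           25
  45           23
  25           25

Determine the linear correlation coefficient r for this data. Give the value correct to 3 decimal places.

-0.287

n = 8, Σg = 270, Σh = 178, Σg² = 9562, Σh² = 4050, Σgh = 5950
nΣgh − ΣgΣh = 47600 − 48060 = -460
nΣg² − (Σg)² = 76496 − 72900 = 3596; nΣh² − (Σh)² = 32400 − 31684 = 716
r = -460 / √(3596 × 716) = -460 / 1604.5984 ≈ -0.287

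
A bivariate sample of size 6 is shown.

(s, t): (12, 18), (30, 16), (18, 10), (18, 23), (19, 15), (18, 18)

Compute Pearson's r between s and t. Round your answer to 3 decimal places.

n = 6, Σs = 115, Σt = 100, Σs² = 2377, Σt² = 1758, Σst = 1899
nΣst − ΣsΣt = 11394 − 11500 = -106
nΣs² − (Σs)² = 14262 − 13225 = 1037; nΣt² − (Σt)² = 10548 − 10000 = 548
r = -106 / √(1037 × 548) = -106 / 753.8408 ≈ -0.141

-0.141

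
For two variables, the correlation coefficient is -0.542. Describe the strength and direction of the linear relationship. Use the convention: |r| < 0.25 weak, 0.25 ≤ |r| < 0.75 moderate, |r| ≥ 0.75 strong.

moderate negative

r = -0.542 < 0 so the relationship is negative.
|r| = 0.542, which falls in the moderate range.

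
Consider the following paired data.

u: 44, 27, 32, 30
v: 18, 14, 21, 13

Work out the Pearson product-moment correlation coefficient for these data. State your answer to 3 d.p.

n = 4, Σu = 133, Σv = 66, Σu² = 4589, Σv² = 1130, Σuv = 2232
nΣuv − ΣuΣv = 8928 − 8778 = 150
nΣu² − (Σu)² = 18356 − 17689 = 667; nΣv² − (Σv)² = 4520 − 4356 = 164
r = 150 / √(667 × 164) = 150 / 330.7386 ≈ 0.454

0.454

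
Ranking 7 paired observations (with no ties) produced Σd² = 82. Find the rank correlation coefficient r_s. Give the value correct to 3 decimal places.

ρ = 1 − 6Σd² / [n(n²−1)] = 1 − 6×82 / (7×48)
  = 1 − 492/336 = 1 − 1.4643 ≈ -0.464

-0.464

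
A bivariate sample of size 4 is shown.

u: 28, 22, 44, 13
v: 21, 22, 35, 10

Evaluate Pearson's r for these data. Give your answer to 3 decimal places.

n = 4, Σu = 107, Σv = 88, Σu² = 3373, Σv² = 2250, Σuv = 2742
nΣuv − ΣuΣv = 10968 − 9416 = 1552
nΣu² − (Σu)² = 13492 − 11449 = 2043; nΣv² − (Σv)² = 9000 − 7744 = 1256
r = 1552 / √(2043 × 1256) = 1552 / 1601.8764 ≈ 0.969

0.969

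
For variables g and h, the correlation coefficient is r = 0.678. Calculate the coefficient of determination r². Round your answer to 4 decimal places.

r² = (0.678)² = 0.4597

0.4597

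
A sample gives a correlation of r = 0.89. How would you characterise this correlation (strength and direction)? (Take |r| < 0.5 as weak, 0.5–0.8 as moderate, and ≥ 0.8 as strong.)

r = 0.89 > 0 so the relationship is positive.
|r| = 0.89, which falls in the strong range.

strong positive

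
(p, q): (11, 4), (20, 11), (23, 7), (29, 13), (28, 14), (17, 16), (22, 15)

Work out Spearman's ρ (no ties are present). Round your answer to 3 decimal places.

0.143

Rank p: 1, 3, 5, 7, 6, 2, 4
Rank q: 1, 3, 2, 4, 5, 7, 6
d = rank(p) − rank(q): 0, 0, 3, 3, 1, -5, -2; Σd² = 48
ρ = 1 − 6Σd² / [n(n²−1)] = 1 − 6×48 / (7×48) = 1 − 288/336 ≈ 0.143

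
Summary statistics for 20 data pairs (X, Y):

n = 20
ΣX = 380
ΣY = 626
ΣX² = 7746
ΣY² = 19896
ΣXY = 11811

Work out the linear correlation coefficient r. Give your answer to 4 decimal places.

r = (nΣXY − ΣXΣY) / √[(nΣX² − (ΣX)²)(nΣY² − (ΣY)²)]
Numerator: 20×11811 − 380×626 = -1660
Denominator: √[(154920 − 144400)(397920 − 391876)] = √[10520 × 6044] = 7973.8874
r = -1660 / 7973.8874 ≈ -0.2082

-0.2082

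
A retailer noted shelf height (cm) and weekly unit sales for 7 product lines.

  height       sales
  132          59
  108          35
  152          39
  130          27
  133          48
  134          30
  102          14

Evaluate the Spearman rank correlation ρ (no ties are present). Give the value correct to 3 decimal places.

0.500

Rank height: 4, 2, 7, 3, 5, 6, 1
Rank sales: 7, 4, 5, 2, 6, 3, 1
d = rank(height) − rank(sales): -3, -2, 2, 1, -1, 3, 0; Σd² = 28
ρ = 1 − 6Σd² / [n(n²−1)] = 1 − 6×28 / (7×48) = 1 − 168/336 ≈ 0.500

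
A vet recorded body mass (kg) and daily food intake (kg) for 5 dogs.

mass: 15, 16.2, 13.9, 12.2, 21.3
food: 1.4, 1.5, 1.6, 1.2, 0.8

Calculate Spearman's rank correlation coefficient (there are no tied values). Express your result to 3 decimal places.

-0.300

Rank mass: 3, 4, 2, 1, 5
Rank food: 3, 4, 5, 2, 1
d = rank(mass) − rank(food): 0, 0, -3, -1, 4; Σd² = 26
ρ = 1 − 6Σd² / [n(n²−1)] = 1 − 6×26 / (5×24) = 1 − 156/120 ≈ -0.300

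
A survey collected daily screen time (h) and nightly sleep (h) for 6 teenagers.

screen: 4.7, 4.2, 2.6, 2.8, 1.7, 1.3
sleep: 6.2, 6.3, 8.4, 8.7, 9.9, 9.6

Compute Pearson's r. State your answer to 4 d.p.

n = 6, Σx = 17.3, Σy = 49.1, Σx² = 58.91, Σy² = 414.55, Σxy = 131.11
nΣxy − ΣxΣy = 786.66 − 849.43 = -62.77
nΣx² − (Σx)² = 353.46 − 299.29 = 54.17; nΣy² − (Σy)² = 2487.3 − 2410.81 = 76.49
r = -62.77 / √(54.17 × 76.49) = -62.77 / 64.3697 ≈ -0.9751

-0.9751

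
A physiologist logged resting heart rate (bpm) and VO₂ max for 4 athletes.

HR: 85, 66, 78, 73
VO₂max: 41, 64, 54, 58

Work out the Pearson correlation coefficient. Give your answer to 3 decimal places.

n = 4, Σx = 302, Σy = 217, Σx² = 22994, Σy² = 12057, Σxy = 16155
nΣxy − ΣxΣy = 64620 − 65534 = -914
nΣx² − (Σx)² = 91976 − 91204 = 772; nΣy² − (Σy)² = 48228 − 47089 = 1139
r = -914 / √(772 × 1139) = -914 / 937.7142 ≈ -0.975

-0.975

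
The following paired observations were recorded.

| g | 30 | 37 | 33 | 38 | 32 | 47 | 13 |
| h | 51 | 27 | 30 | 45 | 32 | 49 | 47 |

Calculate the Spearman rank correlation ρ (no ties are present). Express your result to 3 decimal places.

-0.179

Rank g: 2, 5, 4, 6, 3, 7, 1
Rank h: 7, 1, 2, 4, 3, 6, 5
d = rank(g) − rank(h): -5, 4, 2, 2, 0, 1, -4; Σd² = 66
ρ = 1 − 6Σd² / [n(n²−1)] = 1 − 6×66 / (7×48) = 1 − 396/336 ≈ -0.179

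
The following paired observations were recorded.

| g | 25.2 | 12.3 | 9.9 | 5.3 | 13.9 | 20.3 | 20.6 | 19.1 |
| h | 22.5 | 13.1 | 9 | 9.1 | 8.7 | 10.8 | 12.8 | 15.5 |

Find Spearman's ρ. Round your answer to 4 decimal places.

0.5952

Rank g: 8, 3, 2, 1, 4, 6, 7, 5
Rank h: 8, 6, 2, 3, 1, 4, 5, 7
d = rank(g) − rank(h): 0, -3, 0, -2, 3, 2, 2, -2; Σd² = 34
ρ = 1 − 6Σd² / [n(n²−1)] = 1 − 6×34 / (8×63) = 1 − 204/504 ≈ 0.5952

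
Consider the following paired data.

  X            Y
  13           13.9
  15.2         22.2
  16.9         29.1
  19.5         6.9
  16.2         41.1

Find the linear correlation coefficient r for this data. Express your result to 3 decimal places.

-0.150

n = 5, ΣX = 80.8, ΣY = 113.2, ΣX² = 1328.34, ΣY² = 3269.68, ΣXY = 1810.3
nΣXY − ΣXΣY = 9051.5 − 9146.56 = -95.06
nΣX² − (ΣX)² = 6641.7 − 6528.64 = 113.06; nΣY² − (ΣY)² = 16348.4 − 12814.24 = 3534.16
r = -95.06 / √(113.06 × 3534.16) = -95.06 / 632.1172 ≈ -0.150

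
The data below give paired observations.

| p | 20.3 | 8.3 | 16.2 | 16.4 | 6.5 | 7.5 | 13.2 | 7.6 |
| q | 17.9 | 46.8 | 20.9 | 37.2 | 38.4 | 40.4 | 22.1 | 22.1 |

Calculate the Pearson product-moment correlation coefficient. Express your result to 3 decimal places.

-0.584

n = 8, Σp = 96, Σq = 245.8, Σp² = 1342.88, Σq² = 8414.84, Σpq = 2712.75
nΣpq − ΣpΣq = 21702 − 23596.8 = -1894.8
nΣp² − (Σp)² = 10743.04 − 9216 = 1527.04; nΣq² − (Σq)² = 67318.72 − 60417.64 = 6901.08
r = -1894.8 / √(1527.04 × 6901.08) = -1894.8 / 3246.2633 ≈ -0.584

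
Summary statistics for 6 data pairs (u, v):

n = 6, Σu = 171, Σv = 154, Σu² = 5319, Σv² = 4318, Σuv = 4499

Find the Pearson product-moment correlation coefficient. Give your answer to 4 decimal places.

r = (nΣuv − ΣuΣv) / √[(nΣu² − (Σu)²)(nΣv² − (Σv)²)]
Numerator: 6×4499 − 171×154 = 660
Denominator: √[(31914 − 29241)(25908 − 23716)] = √[2673 × 2192] = 2420.5817
r = 660 / 2420.5817 ≈ 0.2727

0.2727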